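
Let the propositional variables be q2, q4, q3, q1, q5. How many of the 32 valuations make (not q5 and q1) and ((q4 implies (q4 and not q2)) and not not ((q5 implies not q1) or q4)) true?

Initial set: {((not q5 and q1) and ((q4 implies (q4 and not q2)) and not not ((q5 implies not q1) or q4)))}.
((not q5 and q1) and ((q4 implies (q4 and not q2)) and not not ((q5 implies not q1) or q4))): α-rule — add (not q5 and q1), ((q4 implies (q4 and not q2)) and not not ((q5 implies not q1) or q4)).
(not q5 and q1): α-rule — add not q5, q1.
((q4 implies (q4 and not q2)) and not not ((q5 implies not q1) or q4)): α-rule — add (q4 implies (q4 and not q2)), not not ((q5 implies not q1) or q4).
not not ((q5 implies not q1) or q4): drop double negation, giving ((q5 implies not q1) or q4).
(q4 implies (q4 and not q2)): β-rule — branch into not q4  //  (q4 and not q2).
  branch 1 (add not q4):
    ((q5 implies not q1) or q4): β-rule — branch into (q5 implies not q1)  //  q4.
      branch 1.1 (add (q5 implies not q1)):
        (q5 implies not q1): β-rule — branch into not q5  //  not q1.
          branch 1.1.1 (add not q5):
            ○ open, literals {q1=true, q4=false, q5=false}.
          branch 1.1.2 (add not q1):
            × closes — contains both q1 and not q1.
      branch 1.2 (add q4):
        × closes — contains both q4 and not q4.
  branch 2 (add (q4 and not q2)):
    (q4 and not q2): α-rule — add q4, not q2.
    ((q5 implies not q1) or q4): β-rule — branch into (q5 implies not q1)  //  q4.
      branch 2.1 (add (q5 implies not q1)):
        (q5 implies not q1): β-rule — branch into not q5  //  not q1.
          branch 2.1.1 (add not q5):
            ○ open, literals {q1=true, q2=false, q4=true, q5=false}.
          branch 2.1.2 (add not q1):
            × closes — contains both q1 and not q1.
      branch 2.2 (add q4):
        ○ open, literals {q1=true, q2=false, q4=true, q5=false}.
3 branches closed, 3 open.
Each open branch fixes some atoms; the unmentioned ones are free. Counting distinct full assignments: branch {q1=true, q4=false, q5=false} (q2, q3) contributes 4 new; branch {q1=true, q2=false, q4=true, q5=false} (q3) contributes 2 new; branch {q1=true, q2=false, q4=true, q5=false} (q3) contributes 0 new. Total: 6.

6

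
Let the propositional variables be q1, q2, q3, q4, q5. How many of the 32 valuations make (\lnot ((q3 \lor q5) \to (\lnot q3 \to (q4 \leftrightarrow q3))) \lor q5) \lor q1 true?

24

Initial set: {T ((\lnot ((q3 \lor q5) \to (\lnot q3 \to (q4 \leftrightarrow q3))) \lor q5) \lor q1)}.
T ((\lnot ((q3 \lor q5) \to (\lnot q3 \to (q4 \leftrightarrow q3))) \lor q5) \lor q1): β-rule — branch into T (\lnot ((q3 \lor q5) \to (\lnot q3 \to (q4 \leftrightarrow q3))) \lor q5)  //  T q1.
  branch 1 (add T (\lnot ((q3 \lor q5) \to (\lnot q3 \to (q4 \leftrightarrow q3))) \lor q5)):
    T (\lnot ((q3 \lor q5) \to (\lnot q3 \to (q4 \leftrightarrow q3))) \lor q5): β-rule — branch into T \lnot ((q3 \lor q5) \to (\lnot q3 \to (q4 \leftrightarrow q3)))  //  T q5.
      branch 1.1 (add T \lnot ((q3 \lor q5) \to (\lnot q3 \to (q4 \leftrightarrow q3)))):
        T \lnot ((q3 \lor q5) \to (\lnot q3 \to (q4 \leftrightarrow q3))): α-rule — add T (q3 \lor q5), F (\lnot q3 \to (q4 \leftrightarrow q3)).
        F (\lnot q3 \to (q4 \leftrightarrow q3)): α-rule — add T \lnot q3, F (q4 \leftrightarrow q3).
        T (q3 \lor q5): β-rule — branch into T q3  //  T q5.
          branch 1.1.1 (add T q3):
            × closes — contains both q3 and \lnot q3.
          branch 1.1.2 (add T q5):
            F (q4 \leftrightarrow q3): β-rule — branch into T q4, F q3  //  F q4, T q3.
              branch 1.1.2.1 (add T q4, F q3):
                ○ open, literals {q3=F, q4=T, q5=T}.
              branch 1.1.2.2 (add F q4, T q3):
                × closes — contains both q3 and \lnot q3.
      branch 1.2 (add T q5):
        ○ open, literals {q5=T}.
  branch 2 (add T q1):
    ○ open, literals {q1=T}.
2 branches closed, 3 open.
Each open branch fixes some atoms; the unmentioned ones are free. Counting distinct full assignments: branch {q3=F, q4=T, q5=T} (q1, q2) contributes 4 new; branch {q5=T} (q1, q2, q3, q4) contributes 12 new; branch {q1=T} (q2, q3, q4, q5) contributes 8 new. Total: 24.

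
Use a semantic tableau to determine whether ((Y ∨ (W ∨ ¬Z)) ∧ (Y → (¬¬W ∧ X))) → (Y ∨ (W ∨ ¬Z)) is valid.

Valid

Assume the negation and expand:
Initial set: {¬(((Y ∨ (W ∨ ¬Z)) ∧ (Y → (¬¬W ∧ X))) → (Y ∨ (W ∨ ¬Z)))}.
¬(((Y ∨ (W ∨ ¬Z)) ∧ (Y → (¬¬W ∧ X))) → (Y ∨ (W ∨ ¬Z))): α-rule — add ((Y ∨ (W ∨ ¬Z)) ∧ (Y → (¬¬W ∧ X))), ¬(Y ∨ (W ∨ ¬Z)).
((Y ∨ (W ∨ ¬Z)) ∧ (Y → (¬¬W ∧ X))): α-rule — add (Y ∨ (W ∨ ¬Z)), (Y → (¬¬W ∧ X)).
¬(Y ∨ (W ∨ ¬Z)): α-rule — add ¬Y, ¬(W ∨ ¬Z).
¬(W ∨ ¬Z): α-rule — add ¬W, ¬¬Z.
(Y ∨ (W ∨ ¬Z)): β-rule — branch into Y  //  (W ∨ ¬Z).
  branch 1 (add Y):
    × closes — contains both Y and ¬Y.
  branch 2 (add (W ∨ ¬Z)):
    (Y → (¬¬W ∧ X)): β-rule — branch into ¬Y  //  (¬¬W ∧ X).
      branch 2.1 (add ¬Y):
        (W ∨ ¬Z): β-rule — branch into W  //  ¬Z.
          branch 2.1.1 (add W):
            × closes — contains both W and ¬W.
          branch 2.1.2 (add ¬Z):
            × closes — contains both Z and ¬Z.
      branch 2.2 (add (¬¬W ∧ X)):
        (¬¬W ∧ X): α-rule — add ¬¬W, X.
        ¬¬W: drop double negation, giving W.
        × closes — contains both W and ¬W.
All 4 branches close.
Every branch closed, so the negation is unsatisfiable and the formula is valid.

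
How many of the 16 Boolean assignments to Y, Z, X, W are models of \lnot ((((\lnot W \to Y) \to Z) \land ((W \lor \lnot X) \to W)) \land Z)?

10

Initial set: {T \lnot ((((\lnot W \to Y) \to Z) \land ((W \lor \lnot X) \to W)) \land Z)}.
T \lnot ((((\lnot W \to Y) \to Z) \land ((W \lor \lnot X) \to W)) \land Z): β-rule — branch into F (((\lnot W \to Y) \to Z) \land ((W \lor \lnot X) \to W))  //  F Z.
  branch 1 (add F (((\lnot W \to Y) \to Z) \land ((W \lor \lnot X) \to W))):
    F (((\lnot W \to Y) \to Z) \land ((W \lor \lnot X) \to W)): β-rule — branch into F ((\lnot W \to Y) \to Z)  //  F ((W \lor \lnot X) \to W).
      branch 1.1 (add F ((\lnot W \to Y) \to Z)):
        F ((\lnot W \to Y) \to Z): α-rule — add T (\lnot W \to Y), F Z.
        T (\lnot W \to Y): β-rule — branch into F \lnot W  //  T Y.
          branch 1.1.1 (add F \lnot W):
            ○ open, literals {W=true, Z=false}.
          branch 1.1.2 (add T Y):
            ○ open, literals {Y=true, Z=false}.
      branch 1.2 (add F ((W \lor \lnot X) \to W)):
        F ((W \lor \lnot X) \to W): α-rule — add T (W \lor \lnot X), F W.
        T (W \lor \lnot X): β-rule — branch into T W  //  T \lnot X.
          branch 1.2.1 (add T W):
            × closes — contains both W and \lnot W.
          branch 1.2.2 (add T \lnot X):
            ○ open, literals {W=false, X=false}.
  branch 2 (add F Z):
    ○ open, literals {Z=false}.
1 branch closed, 4 open.
Each open branch fixes some atoms; the unmentioned ones are free. Counting distinct full assignments: branch {W=true, Z=false} (Y, X) contributes 4 new; branch {Y=true, Z=false} (X, W) contributes 2 new; branch {W=false, X=false} (Y, Z) contributes 3 new; branch {Z=false} (Y, X, W) contributes 1 new. Total: 10.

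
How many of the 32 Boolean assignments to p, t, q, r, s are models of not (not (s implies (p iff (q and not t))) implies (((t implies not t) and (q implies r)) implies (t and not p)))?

Initial set: {not (not (s implies (p iff (q and not t))) implies (((t implies not t) and (q implies r)) implies (t and not p)))}.
not (not (s implies (p iff (q and not t))) implies (((t implies not t) and (q implies r)) implies (t and not p))): α-rule — add not (s implies (p iff (q and not t))), not (((t implies not t) and (q implies r)) implies (t and not p)).
not (s implies (p iff (q and not t))): α-rule — add s, not (p iff (q and not t)).
not (((t implies not t) and (q implies r)) implies (t and not p)): α-rule — add ((t implies not t) and (q implies r)), not (t and not p).
((t implies not t) and (q implies r)): α-rule — add (t implies not t), (q implies r).
not (p iff (q and not t)): β-rule — branch into p, not (q and not t)  //  not p, (q and not t).
  branch 1 (add p, not (q and not t)):
    not (t and not p): β-rule — branch into not t  //  not not p.
      branch 1.1 (add not t):
        (t implies not t): β-rule — branch into not t  //  not t.
          branch 1.1.1 (add not t):
            (q implies r): β-rule — branch into not q  //  r.
              branch 1.1.1.1 (add not q):
                not (q and not t): β-rule — branch into not q  //  not not t.
                  branch 1.1.1.1.1 (add not q):
                    ○ open, literals {p=T, q=F, s=T, t=F}.
                  branch 1.1.1.1.2 (add not not t):
                    × closes — contains both t and not t.
              branch 1.1.1.2 (add r):
                not (q and not t): β-rule — branch into not q  //  not not t.
                  branch 1.1.1.2.1 (add not q):
                    ○ open, literals {p=T, q=F, r=T, s=T, t=F}.
                  branch 1.1.1.2.2 (add not not t):
                    × closes — contains both t and not t.
          branch 1.1.2 (add not t):
            (q implies r): β-rule — branch into not q  //  r.
              branch 1.1.2.1 (add not q):
                not (q and not t): β-rule — branch into not q  //  not not t.
                  branch 1.1.2.1.1 (add not q):
                    ○ open, literals {p=T, q=F, s=T, t=F}.
                  branch 1.1.2.1.2 (add not not t):
                    × closes — contains both t and not t.
              branch 1.1.2.2 (add r):
                not (q and not t): β-rule — branch into not q  //  not not t.
                  branch 1.1.2.2.1 (add not q):
                    ○ open, literals {p=T, q=F, r=T, s=T, t=F}.
                  branch 1.1.2.2.2 (add not not t):
                    × closes — contains both t and not t.
      branch 1.2 (add not not p):
        (t implies not t): β-rule — branch into not t  //  not t.
          branch 1.2.1 (add not t):
            (q implies r): β-rule — branch into not q  //  r.
              branch 1.2.1.1 (add not q):
                not (q and not t): β-rule — branch into not q  //  not not t.
                  branch 1.2.1.1.1 (add not q):
                    ○ open, literals {p=T, q=F, s=T, t=F}.
                  branch 1.2.1.1.2 (add not not t):
                    × closes — contains both t and not t.
              branch 1.2.1.2 (add r):
                not (q and not t): β-rule — branch into not q  //  not not t.
                  branch 1.2.1.2.1 (add not q):
                    ○ open, literals {p=T, q=F, r=T, s=T, t=F}.
                  branch 1.2.1.2.2 (add not not t):
                    × closes — contains both t and not t.
          branch 1.2.2 (add not t):
            (q implies r): β-rule — branch into not q  //  r.
              branch 1.2.2.1 (add not q):
                not (q and not t): β-rule — branch into not q  //  not not t.
                  branch 1.2.2.1.1 (add not q):
                    ○ open, literals {p=T, q=F, s=T, t=F}.
                  branch 1.2.2.1.2 (add not not t):
                    × closes — contains both t and not t.
              branch 1.2.2.2 (add r):
                not (q and not t): β-rule — branch into not q  //  not not t.
                  branch 1.2.2.2.1 (add not q):
                    ○ open, literals {p=T, q=F, r=T, s=T, t=F}.
                  branch 1.2.2.2.2 (add not not t):
                    × closes — contains both t and not t.
  branch 2 (add not p, (q and not t)):
    (q and not t): α-rule — add q, not t.
    not (t and not p): β-rule — branch into not t  //  not not p.
      branch 2.1 (add not t):
        (t implies not t): β-rule — branch into not t  //  not t.
          branch 2.1.1 (add not t):
            (q implies r): β-rule — branch into not q  //  r.
              branch 2.1.1.1 (add not q):
                × closes — contains both q and not q.
              branch 2.1.1.2 (add r):
                ○ open, literals {p=F, q=T, r=T, s=T, t=F}.
          branch 2.1.2 (add not t):
            (q implies r): β-rule — branch into not q  //  r.
              branch 2.1.2.1 (add not q):
                × closes — contains both q and not q.
              branch 2.1.2.2 (add r):
                ○ open, literals {p=F, q=T, r=T, s=T, t=F}.
      branch 2.2 (add not not p):
        × closes — contains both p and not p.
11 branches closed, 10 open.
Each open branch fixes some atoms; the unmentioned ones are free. Counting distinct full assignments: branch {p=T, q=F, s=T, t=F} (r) contributes 2 new; branch {p=T, q=F, r=T, s=T, t=F} (none free) contributes 0 new; branch {p=T, q=F, s=T, t=F} (r) contributes 0 new; branch {p=T, q=F, r=T, s=T, t=F} (none free) contributes 0 new; branch {p=T, q=F, s=T, t=F} (r) contributes 0 new; branch {p=T, q=F, r=T, s=T, t=F} (none free) contributes 0 new; branch {p=T, q=F, s=T, t=F} (r) contributes 0 new; branch {p=T, q=F, r=T, s=T, t=F} (none free) contributes 0 new; branch {p=F, q=T, r=T, s=T, t=F} (none free) contributes 1 new; branch {p=F, q=T, r=T, s=T, t=F} (none free) contributes 0 new. Total: 3.

3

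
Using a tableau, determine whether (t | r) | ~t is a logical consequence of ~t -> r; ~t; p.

Yes

Initial set: {(~t -> r); ~t; p; ~((t | r) | ~t)}.
~((t | r) | ~t): α-rule — add ~(t | r), ~~t.
× closes — contains both t and ~t.
All 1 branch closes.
Every branch closed, so the premises entail the conclusion.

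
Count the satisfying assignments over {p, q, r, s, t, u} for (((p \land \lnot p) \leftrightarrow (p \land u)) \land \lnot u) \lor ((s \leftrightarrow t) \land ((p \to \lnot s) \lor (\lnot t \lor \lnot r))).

Initial set: {T ((((p \land \lnot p) \leftrightarrow (p \land u)) \land \lnot u) \lor ((s \leftrightarrow t) \land ((p \to \lnot s) \lor (\lnot t \lor \lnot r))))}.
T ((((p \land \lnot p) \leftrightarrow (p \land u)) \land \lnot u) \lor ((s \leftrightarrow t) \land ((p \to \lnot s) \lor (\lnot t \lor \lnot r)))): β-rule — branch into T (((p \land \lnot p) \leftrightarrow (p \land u)) \land \lnot u)  //  T ((s \leftrightarrow t) \land ((p \to \lnot s) \lor (\lnot t \lor \lnot r))).
  branch 1 (add T (((p \land \lnot p) \leftrightarrow (p \land u)) \land \lnot u)):
    T (((p \land \lnot p) \leftrightarrow (p \land u)) \land \lnot u): α-rule — add T ((p \land \lnot p) \leftrightarrow (p \land u)), T \lnot u.
    T ((p \land \lnot p) \leftrightarrow (p \land u)): β-rule — branch into T (p \land \lnot p), T (p \land u)  //  F (p \land \lnot p), F (p \land u).
      branch 1.1 (add T (p \land \lnot p), T (p \land u)):
        T (p \land \lnot p): α-rule — add T p, T \lnot p.
        × closes — contains both p and \lnot p.
      branch 1.2 (add F (p \land \lnot p), F (p \land u)):
        F (p \land \lnot p): β-rule — branch into F p  //  F \lnot p.
          branch 1.2.1 (add F p):
            F (p \land u): β-rule — branch into F p  //  F u.
              branch 1.2.1.1 (add F p):
                ○ open, literals {p=false, u=false}.
              branch 1.2.1.2 (add F u):
                ○ open, literals {p=false, u=false}.
          branch 1.2.2 (add F \lnot p):
            F (p \land u): β-rule — branch into F p  //  F u.
              branch 1.2.2.1 (add F p):
                × closes — contains both p and \lnot p.
              branch 1.2.2.2 (add F u):
                ○ open, literals {p=true, u=false}.
  branch 2 (add T ((s \leftrightarrow t) \land ((p \to \lnot s) \lor (\lnot t \lor \lnot r)))):
    T ((s \leftrightarrow t) \land ((p \to \lnot s) \lor (\lnot t \lor \lnot r))): α-rule — add T (s \leftrightarrow t), T ((p \to \lnot s) \lor (\lnot t \lor \lnot r)).
    T (s \leftrightarrow t): β-rule — branch into T s, T t  //  F s, F t.
      branch 2.1 (add T s, T t):
        T ((p \to \lnot s) \lor (\lnot t \lor \lnot r)): β-rule — branch into T (p \to \lnot s)  //  T (\lnot t \lor \lnot r).
          branch 2.1.1 (add T (p \to \lnot s)):
            T (p \to \lnot s): β-rule — branch into F p  //  T \lnot s.
              branch 2.1.1.1 (add F p):
                ○ open, literals {p=false, s=true, t=true}.
              branch 2.1.1.2 (add T \lnot s):
                × closes — contains both s and \lnot s.
          branch 2.1.2 (add T (\lnot t \lor \lnot r)):
            T (\lnot t \lor \lnot r): β-rule — branch into T \lnot t  //  T \lnot r.
              branch 2.1.2.1 (add T \lnot t):
                × closes — contains both t and \lnot t.
              branch 2.1.2.2 (add T \lnot r):
                ○ open, literals {r=false, s=true, t=true}.
      branch 2.2 (add F s, F t):
        T ((p \to \lnot s) \lor (\lnot t \lor \lnot r)): β-rule — branch into T (p \to \lnot s)  //  T (\lnot t \lor \lnot r).
          branch 2.2.1 (add T (p \to \lnot s)):
            T (p \to \lnot s): β-rule — branch into F p  //  T \lnot s.
              branch 2.2.1.1 (add F p):
                ○ open, literals {p=false, s=false, t=false}.
              branch 2.2.1.2 (add T \lnot s):
                ○ open, literals {s=false, t=false}.
          branch 2.2.2 (add T (\lnot t \lor \lnot r)):
            T (\lnot t \lor \lnot r): β-rule — branch into T \lnot t  //  T \lnot r.
              branch 2.2.2.1 (add T \lnot t):
                ○ open, literals {s=false, t=false}.
              branch 2.2.2.2 (add T \lnot r):
                ○ open, literals {r=false, s=false, t=false}.
4 branches closed, 9 open.
Each open branch fixes some atoms; the unmentioned ones are free. Counting distinct full assignments: branch {p=false, u=false} (q, r, s, t) contributes 16 new; branch {p=false, u=false} (q, r, s, t) contributes 0 new; branch {p=true, u=false} (q, r, s, t) contributes 16 new; branch {p=false, s=true, t=true} (q, r, u) contributes 4 new; branch {r=false, s=true, t=true} (p, q, u) contributes 2 new; branch {p=false, s=false, t=false} (q, r, u) contributes 4 new; branch {s=false, t=false} (p, q, r, u) contributes 4 new; branch {s=false, t=false} (p, q, r, u) contributes 0 new; branch {r=false, s=false, t=false} (p, q, u) contributes 0 new. Total: 46.

46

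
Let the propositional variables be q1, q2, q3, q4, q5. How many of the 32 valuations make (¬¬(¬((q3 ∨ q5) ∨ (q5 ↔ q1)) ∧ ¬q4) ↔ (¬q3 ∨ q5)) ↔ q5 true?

Initial set: {((¬¬(¬((q3 ∨ q5) ∨ (q5 ↔ q1)) ∧ ¬q4) ↔ (¬q3 ∨ q5)) ↔ q5)}.
((¬¬(¬((q3 ∨ q5) ∨ (q5 ↔ q1)) ∧ ¬q4) ↔ (¬q3 ∨ q5)) ↔ q5): β-rule — branch into (¬¬(¬((q3 ∨ q5) ∨ (q5 ↔ q1)) ∧ ¬q4) ↔ (¬q3 ∨ q5)), q5  //  ¬(¬¬(¬((q3 ∨ q5) ∨ (q5 ↔ q1)) ∧ ¬q4) ↔ (¬q3 ∨ q5)), ¬q5.
  branch 1 (add (¬¬(¬((q3 ∨ q5) ∨ (q5 ↔ q1)) ∧ ¬q4) ↔ (¬q3 ∨ q5)), q5):
    (¬¬(¬((q3 ∨ q5) ∨ (q5 ↔ q1)) ∧ ¬q4) ↔ (¬q3 ∨ q5)): β-rule — branch into ¬¬(¬((q3 ∨ q5) ∨ (q5 ↔ q1)) ∧ ¬q4), (¬q3 ∨ q5)  //  ¬¬¬(¬((q3 ∨ q5) ∨ (q5 ↔ q1)) ∧ ¬q4), ¬(¬q3 ∨ q5).
      branch 1.1 (add ¬¬(¬((q3 ∨ q5) ∨ (q5 ↔ q1)) ∧ ¬q4), (¬q3 ∨ q5)):
        ¬¬(¬((q3 ∨ q5) ∨ (q5 ↔ q1)) ∧ ¬q4): drop double negation, giving (¬((q3 ∨ q5) ∨ (q5 ↔ q1)) ∧ ¬q4).
        (¬((q3 ∨ q5) ∨ (q5 ↔ q1)) ∧ ¬q4): α-rule — add ¬((q3 ∨ q5) ∨ (q5 ↔ q1)), ¬q4.
        ¬((q3 ∨ q5) ∨ (q5 ↔ q1)): α-rule — add ¬(q3 ∨ q5), ¬(q5 ↔ q1).
        ¬(q3 ∨ q5): α-rule — add ¬q3, ¬q5.
        × closes — contains both q5 and ¬q5.
      branch 1.2 (add ¬¬¬(¬((q3 ∨ q5) ∨ (q5 ↔ q1)) ∧ ¬q4), ¬(¬q3 ∨ q5)):
        ¬¬¬(¬((q3 ∨ q5) ∨ (q5 ↔ q1)) ∧ ¬q4): drop double negation, giving ¬(¬((q3 ∨ q5) ∨ (q5 ↔ q1)) ∧ ¬q4).
        ¬(¬q3 ∨ q5): α-rule — add ¬¬q3, ¬q5.
        × closes — contains both q5 and ¬q5.
  branch 2 (add ¬(¬¬(¬((q3 ∨ q5) ∨ (q5 ↔ q1)) ∧ ¬q4) ↔ (¬q3 ∨ q5)), ¬q5):
    ¬(¬¬(¬((q3 ∨ q5) ∨ (q5 ↔ q1)) ∧ ¬q4) ↔ (¬q3 ∨ q5)): β-rule — branch into ¬¬(¬((q3 ∨ q5) ∨ (q5 ↔ q1)) ∧ ¬q4), ¬(¬q3 ∨ q5)  //  ¬¬¬(¬((q3 ∨ q5) ∨ (q5 ↔ q1)) ∧ ¬q4), (¬q3 ∨ q5).
      branch 2.1 (add ¬¬(¬((q3 ∨ q5) ∨ (q5 ↔ q1)) ∧ ¬q4), ¬(¬q3 ∨ q5)):
        ¬¬(¬((q3 ∨ q5) ∨ (q5 ↔ q1)) ∧ ¬q4): drop double negation, giving (¬((q3 ∨ q5) ∨ (q5 ↔ q1)) ∧ ¬q4).
        ¬(¬q3 ∨ q5): α-rule — add ¬¬q3, ¬q5.
        (¬((q3 ∨ q5) ∨ (q5 ↔ q1)) ∧ ¬q4): α-rule — add ¬((q3 ∨ q5) ∨ (q5 ↔ q1)), ¬q4.
        ¬((q3 ∨ q5) ∨ (q5 ↔ q1)): α-rule — add ¬(q3 ∨ q5), ¬(q5 ↔ q1).
        ¬(q3 ∨ q5): α-rule — add ¬q3, ¬q5.
        × closes — contains both q3 and ¬q3.
      branch 2.2 (add ¬¬¬(¬((q3 ∨ q5) ∨ (q5 ↔ q1)) ∧ ¬q4), (¬q3 ∨ q5)):
        ¬¬¬(¬((q3 ∨ q5) ∨ (q5 ↔ q1)) ∧ ¬q4): drop double negation, giving ¬(¬((q3 ∨ q5) ∨ (q5 ↔ q1)) ∧ ¬q4).
        (¬q3 ∨ q5): β-rule — branch into ¬q3  //  q5.
          branch 2.2.1 (add ¬q3):
            ¬(¬((q3 ∨ q5) ∨ (q5 ↔ q1)) ∧ ¬q4): β-rule — branch into ¬¬((q3 ∨ q5) ∨ (q5 ↔ q1))  //  ¬¬q4.
              branch 2.2.1.1 (add ¬¬((q3 ∨ q5) ∨ (q5 ↔ q1))):
                ¬¬((q3 ∨ q5) ∨ (q5 ↔ q1)): β-rule — branch into (q3 ∨ q5)  //  (q5 ↔ q1).
                  branch 2.2.1.1.1 (add (q3 ∨ q5)):
                    (q3 ∨ q5): β-rule — branch into q3  //  q5.
                      branch 2.2.1.1.1.1 (add q3):
                        × closes — contains both q3 and ¬q3.
                      branch 2.2.1.1.1.2 (add q5):
                        × closes — contains both q5 and ¬q5.
                  branch 2.2.1.1.2 (add (q5 ↔ q1)):
                    (q5 ↔ q1): β-rule — branch into q5, q1  //  ¬q5, ¬q1.
                      branch 2.2.1.1.2.1 (add q5, q1):
                        × closes — contains both q5 and ¬q5.
                      branch 2.2.1.1.2.2 (add ¬q5, ¬q1):
                        ○ open, literals {q1=F, q3=F, q5=F}.
              branch 2.2.1.2 (add ¬¬q4):
                ○ open, literals {q3=F, q4=T, q5=F}.
          branch 2.2.2 (add q5):
            × closes — contains both q5 and ¬q5.
7 branches closed, 2 open.
Each open branch fixes some atoms; the unmentioned ones are free. Counting distinct full assignments: branch {q1=F, q3=F, q5=F} (q2, q4) contributes 4 new; branch {q3=F, q4=T, q5=F} (q1, q2) contributes 2 new. Total: 6.

6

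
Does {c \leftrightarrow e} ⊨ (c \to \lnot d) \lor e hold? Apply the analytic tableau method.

Initial set: {(c \leftrightarrow e); \lnot ((c \to \lnot d) \lor e)}.
\lnot ((c \to \lnot d) \lor e): α-rule — add \lnot (c \to \lnot d), \lnot e.
\lnot (c \to \lnot d): α-rule — add c, \lnot \lnot d.
(c \leftrightarrow e): β-rule — branch into c, e  //  \lnot c, \lnot e.
  branch 1 (add c, e):
    × closes — contains both e and \lnot e.
  branch 2 (add \lnot c, \lnot e):
    × closes — contains both c and \lnot c.
All 2 branches close.
Every branch closed, so the premises entail the conclusion.

Yes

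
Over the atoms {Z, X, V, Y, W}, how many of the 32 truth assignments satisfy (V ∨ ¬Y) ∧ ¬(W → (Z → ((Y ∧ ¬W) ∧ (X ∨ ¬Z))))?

6

Initial set: {T ((V ∨ ¬Y) ∧ ¬(W → (Z → ((Y ∧ ¬W) ∧ (X ∨ ¬Z)))))}.
T ((V ∨ ¬Y) ∧ ¬(W → (Z → ((Y ∧ ¬W) ∧ (X ∨ ¬Z))))): α-rule — add T (V ∨ ¬Y), T ¬(W → (Z → ((Y ∧ ¬W) ∧ (X ∨ ¬Z)))).
T ¬(W → (Z → ((Y ∧ ¬W) ∧ (X ∨ ¬Z)))): α-rule — add T W, F (Z → ((Y ∧ ¬W) ∧ (X ∨ ¬Z))).
F (Z → ((Y ∧ ¬W) ∧ (X ∨ ¬Z))): α-rule — add T Z, F ((Y ∧ ¬W) ∧ (X ∨ ¬Z)).
T (V ∨ ¬Y): β-rule — branch into T V  //  T ¬Y.
  branch 1 (add T V):
    F ((Y ∧ ¬W) ∧ (X ∨ ¬Z)): β-rule — branch into F (Y ∧ ¬W)  //  F (X ∨ ¬Z).
      branch 1.1 (add F (Y ∧ ¬W)):
        F (Y ∧ ¬W): β-rule — branch into F Y  //  F ¬W.
          branch 1.1.1 (add F Y):
            ○ open, literals {V=true, W=true, Y=false, Z=true}.
          branch 1.1.2 (add F ¬W):
            ○ open, literals {V=true, W=true, Z=true}.
      branch 1.2 (add F (X ∨ ¬Z)):
        F (X ∨ ¬Z): α-rule — add F X, F ¬Z.
        ○ open, literals {V=true, W=true, X=false, Z=true}.
  branch 2 (add T ¬Y):
    F ((Y ∧ ¬W) ∧ (X ∨ ¬Z)): β-rule — branch into F (Y ∧ ¬W)  //  F (X ∨ ¬Z).
      branch 2.1 (add F (Y ∧ ¬W)):
        F (Y ∧ ¬W): β-rule — branch into F Y  //  F ¬W.
          branch 2.1.1 (add F Y):
            ○ open, literals {W=true, Y=false, Z=true}.
          branch 2.1.2 (add F ¬W):
            ○ open, literals {W=true, Y=false, Z=true}.
      branch 2.2 (add F (X ∨ ¬Z)):
        F (X ∨ ¬Z): α-rule — add F X, F ¬Z.
        ○ open, literals {W=true, X=false, Y=false, Z=true}.
0 branches closed, 6 open.
Each open branch fixes some atoms; the unmentioned ones are free. Counting distinct full assignments: branch {V=true, W=true, Y=false, Z=true} (X) contributes 2 new; branch {V=true, W=true, Z=true} (X, Y) contributes 2 new; branch {V=true, W=true, X=false, Z=true} (Y) contributes 0 new; branch {W=true, Y=false, Z=true} (X, V) contributes 2 new; branch {W=true, Y=false, Z=true} (X, V) contributes 0 new; branch {W=true, X=false, Y=false, Z=true} (V) contributes 0 new. Total: 6.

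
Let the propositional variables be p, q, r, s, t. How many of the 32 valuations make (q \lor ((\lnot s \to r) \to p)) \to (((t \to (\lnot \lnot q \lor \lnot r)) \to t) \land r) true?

12

Initial set: {T ((q \lor ((\lnot s \to r) \to p)) \to (((t \to (\lnot \lnot q \lor \lnot r)) \to t) \land r))}.
T ((q \lor ((\lnot s \to r) \to p)) \to (((t \to (\lnot \lnot q \lor \lnot r)) \to t) \land r)): β-rule — branch into F (q \lor ((\lnot s \to r) \to p))  //  T (((t \to (\lnot \lnot q \lor \lnot r)) \to t) \land r).
  branch 1 (add F (q \lor ((\lnot s \to r) \to p))):
    F (q \lor ((\lnot s \to r) \to p)): α-rule — add F q, F ((\lnot s \to r) \to p).
    F ((\lnot s \to r) \to p): α-rule — add T (\lnot s \to r), F p.
    T (\lnot s \to r): β-rule — branch into F \lnot s  //  T r.
      branch 1.1 (add F \lnot s):
        ○ open, literals {p=0, q=0, s=1}.
      branch 1.2 (add T r):
        ○ open, literals {p=0, q=0, r=1}.
  branch 2 (add T (((t \to (\lnot \lnot q \lor \lnot r)) \to t) \land r)):
    T (((t \to (\lnot \lnot q \lor \lnot r)) \to t) \land r): α-rule — add T ((t \to (\lnot \lnot q \lor \lnot r)) \to t), T r.
    T ((t \to (\lnot \lnot q \lor \lnot r)) \to t): β-rule — branch into F (t \to (\lnot \lnot q \lor \lnot r))  //  T t.
      branch 2.1 (add F (t \to (\lnot \lnot q \lor \lnot r))):
        F (t \to (\lnot \lnot q \lor \lnot r)): α-rule — add T t, F (\lnot \lnot q \lor \lnot r).
        F (\lnot \lnot q \lor \lnot r): α-rule — add F \lnot \lnot q, F \lnot r.
        F \lnot \lnot q: drop double negation, giving F q.
        ○ open, literals {q=0, r=1, t=1}.
      branch 2.2 (add T t):
        ○ open, literals {r=1, t=1}.
0 branches closed, 4 open.
Each open branch fixes some atoms; the unmentioned ones are free. Counting distinct full assignments: branch {p=0, q=0, s=1} (r, t) contributes 4 new; branch {p=0, q=0, r=1} (s, t) contributes 2 new; branch {q=0, r=1, t=1} (p, s) contributes 2 new; branch {r=1, t=1} (p, q, s) contributes 4 new. Total: 12.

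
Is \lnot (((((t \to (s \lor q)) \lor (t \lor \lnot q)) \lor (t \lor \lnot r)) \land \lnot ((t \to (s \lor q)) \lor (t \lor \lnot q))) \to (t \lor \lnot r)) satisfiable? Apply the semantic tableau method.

Unsatisfiable

Initial set: {\lnot (((((t \to (s \lor q)) \lor (t \lor \lnot q)) \lor (t \lor \lnot r)) \land \lnot ((t \to (s \lor q)) \lor (t \lor \lnot q))) \to (t \lor \lnot r))}.
\lnot (((((t \to (s \lor q)) \lor (t \lor \lnot q)) \lor (t \lor \lnot r)) \land \lnot ((t \to (s \lor q)) \lor (t \lor \lnot q))) \to (t \lor \lnot r)): α-rule — add ((((t \to (s \lor q)) \lor (t \lor \lnot q)) \lor (t \lor \lnot r)) \land \lnot ((t \to (s \lor q)) \lor (t \lor \lnot q))), \lnot (t \lor \lnot r).
((((t \to (s \lor q)) \lor (t \lor \lnot q)) \lor (t \lor \lnot r)) \land \lnot ((t \to (s \lor q)) \lor (t \lor \lnot q))): α-rule — add (((t \to (s \lor q)) \lor (t \lor \lnot q)) \lor (t \lor \lnot r)), \lnot ((t \to (s \lor q)) \lor (t \lor \lnot q)).
\lnot (t \lor \lnot r): α-rule — add \lnot t, \lnot \lnot r.
\lnot ((t \to (s \lor q)) \lor (t \lor \lnot q)): α-rule — add \lnot (t \to (s \lor q)), \lnot (t \lor \lnot q).
\lnot (t \to (s \lor q)): α-rule — add t, \lnot (s \lor q).
× closes — contains both t and \lnot t.
All 1 branch closes.
Every branch closed; the formula is unsatisfiable.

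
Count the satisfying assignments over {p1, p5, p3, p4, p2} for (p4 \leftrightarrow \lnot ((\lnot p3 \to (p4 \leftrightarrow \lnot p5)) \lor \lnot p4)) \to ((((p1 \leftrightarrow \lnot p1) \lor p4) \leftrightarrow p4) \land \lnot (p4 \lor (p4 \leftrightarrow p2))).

Initial set: {T ((p4 \leftrightarrow \lnot ((\lnot p3 \to (p4 \leftrightarrow \lnot p5)) \lor \lnot p4)) \to ((((p1 \leftrightarrow \lnot p1) \lor p4) \leftrightarrow p4) \land \lnot (p4 \lor (p4 \leftrightarrow p2))))}.
T ((p4 \leftrightarrow \lnot ((\lnot p3 \to (p4 \leftrightarrow \lnot p5)) \lor \lnot p4)) \to ((((p1 \leftrightarrow \lnot p1) \lor p4) \leftrightarrow p4) \land \lnot (p4 \lor (p4 \leftrightarrow p2)))): β-rule — branch into F (p4 \leftrightarrow \lnot ((\lnot p3 \to (p4 \leftrightarrow \lnot p5)) \lor \lnot p4))  //  T ((((p1 \leftrightarrow \lnot p1) \lor p4) \leftrightarrow p4) \land \lnot (p4 \lor (p4 \leftrightarrow p2))).
  branch 1 (add F (p4 \leftrightarrow \lnot ((\lnot p3 \to (p4 \leftrightarrow \lnot p5)) \lor \lnot p4))):
    F (p4 \leftrightarrow \lnot ((\lnot p3 \to (p4 \leftrightarrow \lnot p5)) \lor \lnot p4)): β-rule — branch into T p4, F \lnot ((\lnot p3 \to (p4 \leftrightarrow \lnot p5)) \lor \lnot p4)  //  F p4, T \lnot ((\lnot p3 \to (p4 \leftrightarrow \lnot p5)) \lor \lnot p4).
      branch 1.1 (add T p4, F \lnot ((\lnot p3 \to (p4 \leftrightarrow \lnot p5)) \lor \lnot p4)):
        F \lnot ((\lnot p3 \to (p4 \leftrightarrow \lnot p5)) \lor \lnot p4): β-rule — branch into T (\lnot p3 \to (p4 \leftrightarrow \lnot p5))  //  T \lnot p4.
          branch 1.1.1 (add T (\lnot p3 \to (p4 \leftrightarrow \lnot p5))):
            T (\lnot p3 \to (p4 \leftrightarrow \lnot p5)): β-rule — branch into F \lnot p3  //  T (p4 \leftrightarrow \lnot p5).
              branch 1.1.1.1 (add F \lnot p3):
                ○ open, literals {p3=1, p4=1}.
              branch 1.1.1.2 (add T (p4 \leftrightarrow \lnot p5)):
                T (p4 \leftrightarrow \lnot p5): β-rule — branch into T p4, T \lnot p5  //  F p4, F \lnot p5.
                  branch 1.1.1.2.1 (add T p4, T \lnot p5):
                    ○ open, literals {p4=1, p5=0}.
                  branch 1.1.1.2.2 (add F p4, F \lnot p5):
                    × closes — contains both p4 and \lnot p4.
          branch 1.1.2 (add T \lnot p4):
            × closes — contains both p4 and \lnot p4.
      branch 1.2 (add F p4, T \lnot ((\lnot p3 \to (p4 \leftrightarrow \lnot p5)) \lor \lnot p4)):
        T \lnot ((\lnot p3 \to (p4 \leftrightarrow \lnot p5)) \lor \lnot p4): α-rule — add F (\lnot p3 \to (p4 \leftrightarrow \lnot p5)), F \lnot p4.
        × closes — contains both p4 and \lnot p4.
  branch 2 (add T ((((p1 \leftrightarrow \lnot p1) \lor p4) \leftrightarrow p4) \land \lnot (p4 \lor (p4 \leftrightarrow p2)))):
    T ((((p1 \leftrightarrow \lnot p1) \lor p4) \leftrightarrow p4) \land \lnot (p4 \lor (p4 \leftrightarrow p2))): α-rule — add T (((p1 \leftrightarrow \lnot p1) \lor p4) \leftrightarrow p4), T \lnot (p4 \lor (p4 \leftrightarrow p2)).
    T \lnot (p4 \lor (p4 \leftrightarrow p2)): α-rule — add F p4, F (p4 \leftrightarrow p2).
    T (((p1 \leftrightarrow \lnot p1) \lor p4) \leftrightarrow p4): β-rule — branch into T ((p1 \leftrightarrow \lnot p1) \lor p4), T p4  //  F ((p1 \leftrightarrow \lnot p1) \lor p4), F p4.
      branch 2.1 (add T ((p1 \leftrightarrow \lnot p1) \lor p4), T p4):
        × closes — contains both p4 and \lnot p4.
      branch 2.2 (add F ((p1 \leftrightarrow \lnot p1) \lor p4), F p4):
        F ((p1 \leftrightarrow \lnot p1) \lor p4): α-rule — add F (p1 \leftrightarrow \lnot p1), F p4.
        F (p4 \leftrightarrow p2): β-rule — branch into T p4, F p2  //  F p4, T p2.
          branch 2.2.1 (add T p4, F p2):
            × closes — contains both p4 and \lnot p4.
          branch 2.2.2 (add F p4, T p2):
            F (p1 \leftrightarrow \lnot p1): β-rule — branch into T p1, F \lnot p1  //  F p1, T \lnot p1.
              branch 2.2.2.1 (add T p1, F \lnot p1):
                ○ open, literals {p1=1, p2=1, p4=0}.
              branch 2.2.2.2 (add F p1, T \lnot p1):
                ○ open, literals {p1=0, p2=1, p4=0}.
5 branches closed, 4 open.
Each open branch fixes some atoms; the unmentioned ones are free. Counting distinct full assignments: branch {p3=1, p4=1} (p1, p5, p2) contributes 8 new; branch {p4=1, p5=0} (p1, p3, p2) contributes 4 new; branch {p1=1, p2=1, p4=0} (p5, p3) contributes 4 new; branch {p1=0, p2=1, p4=0} (p5, p3) contributes 4 new. Total: 20.

20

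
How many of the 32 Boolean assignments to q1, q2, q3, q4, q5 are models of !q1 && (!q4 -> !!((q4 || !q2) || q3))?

14

Initial set: {(!q1 && (!q4 -> !!((q4 || !q2) || q3)))}.
(!q1 && (!q4 -> !!((q4 || !q2) || q3))): α-rule — add !q1, (!q4 -> !!((q4 || !q2) || q3)).
(!q4 -> !!((q4 || !q2) || q3)): β-rule — branch into !!q4  //  !!((q4 || !q2) || q3).
  branch 1 (add !!q4):
    ○ open, literals {q1=0, q4=1}.
  branch 2 (add !!((q4 || !q2) || q3)):
    !!((q4 || !q2) || q3): drop double negation, giving ((q4 || !q2) || q3).
    ((q4 || !q2) || q3): β-rule — branch into (q4 || !q2)  //  q3.
      branch 2.1 (add (q4 || !q2)):
        (q4 || !q2): β-rule — branch into q4  //  !q2.
          branch 2.1.1 (add q4):
            ○ open, literals {q1=0, q4=1}.
          branch 2.1.2 (add !q2):
            ○ open, literals {q1=0, q2=0}.
      branch 2.2 (add q3):
        ○ open, literals {q1=0, q3=1}.
0 branches closed, 4 open.
Each open branch fixes some atoms; the unmentioned ones are free. Counting distinct full assignments: branch {q1=0, q4=1} (q2, q3, q5) contributes 8 new; branch {q1=0, q4=1} (q2, q3, q5) contributes 0 new; branch {q1=0, q2=0} (q3, q4, q5) contributes 4 new; branch {q1=0, q3=1} (q2, q4, q5) contributes 2 new. Total: 14.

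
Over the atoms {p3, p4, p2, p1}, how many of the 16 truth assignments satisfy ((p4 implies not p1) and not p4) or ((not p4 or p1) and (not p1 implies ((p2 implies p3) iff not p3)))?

Initial set: {T (((p4 implies not p1) and not p4) or ((not p4 or p1) and (not p1 implies ((p2 implies p3) iff not p3))))}.
T (((p4 implies not p1) and not p4) or ((not p4 or p1) and (not p1 implies ((p2 implies p3) iff not p3)))): β-rule — branch into T ((p4 implies not p1) and not p4)  //  T ((not p4 or p1) and (not p1 implies ((p2 implies p3) iff not p3))).
  branch 1 (add T ((p4 implies not p1) and not p4)):
    T ((p4 implies not p1) and not p4): α-rule — add T (p4 implies not p1), T not p4.
    T (p4 implies not p1): β-rule — branch into F p4  //  T not p1.
      branch 1.1 (add F p4):
        ○ open, literals {p4=false}.
      branch 1.2 (add T not p1):
        ○ open, literals {p1=false, p4=false}.
  branch 2 (add T ((not p4 or p1) and (not p1 implies ((p2 implies p3) iff not p3)))):
    T ((not p4 or p1) and (not p1 implies ((p2 implies p3) iff not p3))): α-rule — add T (not p4 or p1), T (not p1 implies ((p2 implies p3) iff not p3)).
    T (not p4 or p1): β-rule — branch into T not p4  //  T p1.
      branch 2.1 (add T not p4):
        T (not p1 implies ((p2 implies p3) iff not p3)): β-rule — branch into F not p1  //  T ((p2 implies p3) iff not p3).
          branch 2.1.1 (add F not p1):
            ○ open, literals {p1=true, p4=false}.
          branch 2.1.2 (add T ((p2 implies p3) iff not p3)):
            T ((p2 implies p3) iff not p3): β-rule — branch into T (p2 implies p3), T not p3  //  F (p2 implies p3), F not p3.
              branch 2.1.2.1 (add T (p2 implies p3), T not p3):
                T (p2 implies p3): β-rule — branch into F p2  //  T p3.
                  branch 2.1.2.1.1 (add F p2):
                    ○ open, literals {p2=false, p3=false, p4=false}.
                  branch 2.1.2.1.2 (add T p3):
                    × closes — contains both p3 and not p3.
              branch 2.1.2.2 (add F (p2 implies p3), F not p3):
                F (p2 implies p3): α-rule — add T p2, F p3.
                × closes — contains both p3 and not p3.
      branch 2.2 (add T p1):
        T (not p1 implies ((p2 implies p3) iff not p3)): β-rule — branch into F not p1  //  T ((p2 implies p3) iff not p3).
          branch 2.2.1 (add F not p1):
            ○ open, literals {p1=true}.
          branch 2.2.2 (add T ((p2 implies p3) iff not p3)):
            T ((p2 implies p3) iff not p3): β-rule — branch into T (p2 implies p3), T not p3  //  F (p2 implies p3), F not p3.
              branch 2.2.2.1 (add T (p2 implies p3), T not p3):
                T (p2 implies p3): β-rule — branch into F p2  //  T p3.
                  branch 2.2.2.1.1 (add F p2):
                    ○ open, literals {p1=true, p2=false, p3=false}.
                  branch 2.2.2.1.2 (add T p3):
                    × closes — contains both p3 and not p3.
              branch 2.2.2.2 (add F (p2 implies p3), F not p3):
                F (p2 implies p3): α-rule — add T p2, F p3.
                × closes — contains both p3 and not p3.
4 branches closed, 6 open.
Each open branch fixes some atoms; the unmentioned ones are free. Counting distinct full assignments: branch {p4=false} (p3, p2, p1) contributes 8 new; branch {p1=false, p4=false} (p3, p2) contributes 0 new; branch {p1=true, p4=false} (p3, p2) contributes 0 new; branch {p2=false, p3=false, p4=false} (p1) contributes 0 new; branch {p1=true} (p3, p4, p2) contributes 4 new; branch {p1=true, p2=false, p3=false} (p4) contributes 0 new. Total: 12.

12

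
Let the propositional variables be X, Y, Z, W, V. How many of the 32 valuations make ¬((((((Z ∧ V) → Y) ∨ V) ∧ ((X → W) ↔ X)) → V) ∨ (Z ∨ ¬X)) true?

2

Initial set: {T ¬((((((Z ∧ V) → Y) ∨ V) ∧ ((X → W) ↔ X)) → V) ∨ (Z ∨ ¬X))}.
T ¬((((((Z ∧ V) → Y) ∨ V) ∧ ((X → W) ↔ X)) → V) ∨ (Z ∨ ¬X)): α-rule — add F (((((Z ∧ V) → Y) ∨ V) ∧ ((X → W) ↔ X)) → V), F (Z ∨ ¬X).
F (((((Z ∧ V) → Y) ∨ V) ∧ ((X → W) ↔ X)) → V): α-rule — add T ((((Z ∧ V) → Y) ∨ V) ∧ ((X → W) ↔ X)), F V.
F (Z ∨ ¬X): α-rule — add F Z, F ¬X.
T ((((Z ∧ V) → Y) ∨ V) ∧ ((X → W) ↔ X)): α-rule — add T (((Z ∧ V) → Y) ∨ V), T ((X → W) ↔ X).
T (((Z ∧ V) → Y) ∨ V): β-rule — branch into T ((Z ∧ V) → Y)  //  T V.
  branch 1 (add T ((Z ∧ V) → Y)):
    T ((X → W) ↔ X): β-rule — branch into T (X → W), T X  //  F (X → W), F X.
      branch 1.1 (add T (X → W), T X):
        T ((Z ∧ V) → Y): β-rule — branch into F (Z ∧ V)  //  T Y.
          branch 1.1.1 (add F (Z ∧ V)):
            T (X → W): β-rule — branch into F X  //  T W.
              branch 1.1.1.1 (add F X):
                × closes — contains both X and ¬X.
              branch 1.1.1.2 (add T W):
                F (Z ∧ V): β-rule — branch into F Z  //  F V.
                  branch 1.1.1.2.1 (add F Z):
                    ○ open, literals {V=F, W=T, X=T, Z=F}.
                  branch 1.1.1.2.2 (add F V):
                    ○ open, literals {V=F, W=T, X=T, Z=F}.
          branch 1.1.2 (add T Y):
            T (X → W): β-rule — branch into F X  //  T W.
              branch 1.1.2.1 (add F X):
                × closes — contains both X and ¬X.
              branch 1.1.2.2 (add T W):
                ○ open, literals {V=F, W=T, X=T, Y=T, Z=F}.
      branch 1.2 (add F (X → W), F X):
        × closes — contains both X and ¬X.
  branch 2 (add T V):
    × closes — contains both V and ¬V.
4 branches closed, 3 open.
Each open branch fixes some atoms; the unmentioned ones are free. Counting distinct full assignments: branch {V=F, W=T, X=T, Z=F} (Y) contributes 2 new; branch {V=F, W=T, X=T, Z=F} (Y) contributes 0 new; branch {V=F, W=T, X=T, Y=T, Z=F} (none free) contributes 0 new. Total: 2.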